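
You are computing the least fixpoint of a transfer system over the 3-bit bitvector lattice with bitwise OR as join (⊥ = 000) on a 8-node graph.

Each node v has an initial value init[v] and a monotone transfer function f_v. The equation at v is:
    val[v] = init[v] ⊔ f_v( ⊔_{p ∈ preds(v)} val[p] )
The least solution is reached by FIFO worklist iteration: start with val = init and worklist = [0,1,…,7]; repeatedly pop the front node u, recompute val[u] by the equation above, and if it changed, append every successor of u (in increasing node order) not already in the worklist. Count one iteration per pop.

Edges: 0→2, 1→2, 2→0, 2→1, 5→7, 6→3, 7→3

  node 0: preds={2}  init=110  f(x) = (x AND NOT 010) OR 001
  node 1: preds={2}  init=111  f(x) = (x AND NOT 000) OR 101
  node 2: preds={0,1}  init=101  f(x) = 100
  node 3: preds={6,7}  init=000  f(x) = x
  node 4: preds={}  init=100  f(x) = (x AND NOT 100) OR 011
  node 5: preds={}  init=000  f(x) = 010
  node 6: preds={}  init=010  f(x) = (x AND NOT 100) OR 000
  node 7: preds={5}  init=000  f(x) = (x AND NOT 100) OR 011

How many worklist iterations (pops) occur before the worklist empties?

Iteration log — 9 steps:
  step 1. node 0  ⊔preds=101  new=111  old=110  +wl: 
  step 2. node 1  ⊔preds=101  new=111  stable
  step 3. node 2  ⊔preds=111  new=101  stable
  step 4. node 3  ⊔preds=010  new=010  old=000  +wl: 
  step 5. node 4  ⊔preds=000  new=111  old=100  +wl: 
  step 6. node 5  ⊔preds=000  new=010  old=000  +wl: 
  step 7. node 6  ⊔preds=000  new=010  stable
  step 8. node 7  ⊔preds=010  new=011  old=000  +wl: 3
  step 9. node 3  ⊔preds=011  new=011  old=010  +wl: 

Least fixpoint reached:
  node 0: 111
  node 1: 111
  node 2: 101
  node 3: 011
  node 4: 111
  node 5: 010
  node 6: 010
  node 7: 011

9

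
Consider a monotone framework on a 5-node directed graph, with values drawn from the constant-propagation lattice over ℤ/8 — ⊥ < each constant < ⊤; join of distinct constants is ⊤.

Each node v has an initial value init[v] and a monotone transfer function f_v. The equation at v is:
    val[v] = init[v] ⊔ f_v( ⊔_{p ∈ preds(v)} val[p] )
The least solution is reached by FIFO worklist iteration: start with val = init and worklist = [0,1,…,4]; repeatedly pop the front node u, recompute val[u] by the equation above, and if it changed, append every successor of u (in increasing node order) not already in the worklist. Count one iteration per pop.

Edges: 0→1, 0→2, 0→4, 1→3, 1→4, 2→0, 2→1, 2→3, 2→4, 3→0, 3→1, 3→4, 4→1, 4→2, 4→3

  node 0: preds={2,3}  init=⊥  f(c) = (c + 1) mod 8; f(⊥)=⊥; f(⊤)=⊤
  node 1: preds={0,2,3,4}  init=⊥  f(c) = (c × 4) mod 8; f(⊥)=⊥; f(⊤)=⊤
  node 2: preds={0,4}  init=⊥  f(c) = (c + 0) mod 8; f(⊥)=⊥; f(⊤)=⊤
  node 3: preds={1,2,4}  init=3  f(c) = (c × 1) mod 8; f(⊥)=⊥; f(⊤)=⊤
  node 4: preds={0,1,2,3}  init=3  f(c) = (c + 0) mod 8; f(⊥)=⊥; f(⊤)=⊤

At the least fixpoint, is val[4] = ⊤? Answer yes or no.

Trace (10 dequeues):
  [1] u=0 | in 3 | out 4 | prev ⊥ | push {}
  [2] u=1 | in ⊤ | out ⊤ | prev ⊥ | push {}
  [3] u=2 | in ⊤ | out ⊤ | prev ⊥ | push {0,1}
  [4] u=3 | in ⊤ | out ⊤ | prev 3 | push {}
  [5] u=4 | in ⊤ | out ⊤ | prev 3 | push {2,3}
  [6] u=0 | in ⊤ | out ⊤ | prev 4 | push {4}
  [7] u=1 | in ⊤ | out ⊤ | ==
  [8] u=2 | in ⊤ | out ⊤ | ==
  [9] u=3 | in ⊤ | out ⊤ | ==
  [10] u=4 | in ⊤ | out ⊤ | ==

Converged values:
  [0] ⊤
  [1] ⊤
  [2] ⊤
  [3] ⊤
  [4] ⊤

yes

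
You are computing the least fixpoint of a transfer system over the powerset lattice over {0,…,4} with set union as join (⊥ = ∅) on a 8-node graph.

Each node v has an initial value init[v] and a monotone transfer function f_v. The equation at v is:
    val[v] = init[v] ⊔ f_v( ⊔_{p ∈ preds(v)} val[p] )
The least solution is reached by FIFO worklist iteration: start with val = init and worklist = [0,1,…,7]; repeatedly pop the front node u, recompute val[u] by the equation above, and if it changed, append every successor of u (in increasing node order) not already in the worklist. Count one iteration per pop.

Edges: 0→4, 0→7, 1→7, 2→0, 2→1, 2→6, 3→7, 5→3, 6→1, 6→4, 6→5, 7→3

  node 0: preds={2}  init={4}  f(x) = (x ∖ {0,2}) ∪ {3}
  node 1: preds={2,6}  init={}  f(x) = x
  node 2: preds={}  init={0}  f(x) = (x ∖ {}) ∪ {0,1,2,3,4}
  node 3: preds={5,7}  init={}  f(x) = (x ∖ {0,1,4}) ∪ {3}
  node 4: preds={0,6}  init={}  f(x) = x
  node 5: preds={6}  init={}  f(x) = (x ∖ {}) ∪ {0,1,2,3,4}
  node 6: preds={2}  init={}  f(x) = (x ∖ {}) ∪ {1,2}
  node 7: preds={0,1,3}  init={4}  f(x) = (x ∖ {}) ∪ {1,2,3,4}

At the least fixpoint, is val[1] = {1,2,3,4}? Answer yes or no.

Worklist (14 pops):
  #1 pop 0: in={0} → {3,4} (was {4}); enqueue []
  #2 pop 1: in={0} → {0} (was {}); enqueue []
  #3 pop 2: in={} → {0,1,2,3,4} (was {0}); enqueue [0,1]
  #4 pop 3: in={4} → {3} (was {}); enqueue []
  #5 pop 4: in={3,4} → {3,4} (was {}); enqueue []
  #6 pop 5: in={} → {0,1,2,3,4} (was {}); enqueue [3]
  #7 pop 6: in={0,1,2,3,4} → {0,1,2,3,4} (was {}); enqueue [4,5]
  #8 pop 7: in={0,3,4} → {0,1,2,3,4} (was {4}); enqueue []
  #9 pop 0: in={0,1,2,3,4} → {1,3,4} (was {3,4}); enqueue [7]
  #10 pop 1: in={0,1,2,3,4} → {0,1,2,3,4} (was {0}); enqueue []
  #11 pop 3: in={0,1,2,3,4} → {2,3} (was {3}); enqueue []
  #12 pop 4: in={0,1,2,3,4} → {0,1,2,3,4} (was {3,4}); enqueue []
  #13 pop 5: in={0,1,2,3,4} → {0,1,2,3,4} (no change)
  #14 pop 7: in={0,1,2,3,4} → {0,1,2,3,4} (no change)

Fixpoint:
  val[0] = {1,3,4}
  val[1] = {0,1,2,3,4}
  val[2] = {0,1,2,3,4}
  val[3] = {2,3}
  val[4] = {0,1,2,3,4}
  val[5] = {0,1,2,3,4}
  val[6] = {0,1,2,3,4}
  val[7] = {0,1,2,3,4}

no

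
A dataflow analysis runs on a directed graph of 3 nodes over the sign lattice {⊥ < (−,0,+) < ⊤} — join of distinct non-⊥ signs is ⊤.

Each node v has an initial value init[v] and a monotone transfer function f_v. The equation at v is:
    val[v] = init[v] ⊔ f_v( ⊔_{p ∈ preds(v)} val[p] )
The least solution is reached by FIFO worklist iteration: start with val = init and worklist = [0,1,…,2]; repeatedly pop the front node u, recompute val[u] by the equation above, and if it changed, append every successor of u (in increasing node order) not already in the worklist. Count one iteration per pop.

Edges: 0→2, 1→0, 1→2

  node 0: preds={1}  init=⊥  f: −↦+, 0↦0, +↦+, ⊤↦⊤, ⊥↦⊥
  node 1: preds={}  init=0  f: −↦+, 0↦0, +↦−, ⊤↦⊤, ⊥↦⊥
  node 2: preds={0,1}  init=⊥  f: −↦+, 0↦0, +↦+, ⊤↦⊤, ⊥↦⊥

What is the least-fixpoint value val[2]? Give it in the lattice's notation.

Trace (3 dequeues):
  [1] u=0 | in 0 | out 0 | prev ⊥ | push {}
  [2] u=1 | in ⊥ | out 0 | ==
  [3] u=2 | in 0 | out 0 | prev ⊥ | push {}

Converged values:
  [0] 0
  [1] 0
  [2] 0

0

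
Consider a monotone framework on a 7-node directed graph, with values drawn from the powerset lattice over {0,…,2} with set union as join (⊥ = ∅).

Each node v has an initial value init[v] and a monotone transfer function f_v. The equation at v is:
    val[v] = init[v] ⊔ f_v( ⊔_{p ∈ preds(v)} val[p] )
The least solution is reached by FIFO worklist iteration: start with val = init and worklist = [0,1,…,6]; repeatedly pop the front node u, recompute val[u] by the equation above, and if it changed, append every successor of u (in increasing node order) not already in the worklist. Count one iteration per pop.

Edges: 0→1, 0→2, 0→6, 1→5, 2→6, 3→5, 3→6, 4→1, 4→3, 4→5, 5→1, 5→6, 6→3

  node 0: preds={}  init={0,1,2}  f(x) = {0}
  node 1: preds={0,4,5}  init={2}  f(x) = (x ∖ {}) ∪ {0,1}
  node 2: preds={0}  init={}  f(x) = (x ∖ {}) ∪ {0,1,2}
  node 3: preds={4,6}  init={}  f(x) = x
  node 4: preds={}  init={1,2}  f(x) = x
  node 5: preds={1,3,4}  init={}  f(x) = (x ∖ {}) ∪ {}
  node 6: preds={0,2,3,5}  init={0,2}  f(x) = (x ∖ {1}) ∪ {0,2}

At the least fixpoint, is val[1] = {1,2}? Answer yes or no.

Worklist (8 pops):
  #1 pop 0: in={} → {0,1,2} (no change)
  #2 pop 1: in={0,1,2} → {0,1,2} (was {2}); enqueue []
  #3 pop 2: in={0,1,2} → {0,1,2} (was {}); enqueue []
  #4 pop 3: in={0,1,2} → {0,1,2} (was {}); enqueue []
  #5 pop 4: in={} → {1,2} (no change)
  #6 pop 5: in={0,1,2} → {0,1,2} (was {}); enqueue [1]
  #7 pop 6: in={0,1,2} → {0,2} (no change)
  #8 pop 1: in={0,1,2} → {0,1,2} (no change)

Fixpoint:
  val[0] = {0,1,2}
  val[1] = {0,1,2}
  val[2] = {0,1,2}
  val[3] = {0,1,2}
  val[4] = {1,2}
  val[5] = {0,1,2}
  val[6] = {0,2}

no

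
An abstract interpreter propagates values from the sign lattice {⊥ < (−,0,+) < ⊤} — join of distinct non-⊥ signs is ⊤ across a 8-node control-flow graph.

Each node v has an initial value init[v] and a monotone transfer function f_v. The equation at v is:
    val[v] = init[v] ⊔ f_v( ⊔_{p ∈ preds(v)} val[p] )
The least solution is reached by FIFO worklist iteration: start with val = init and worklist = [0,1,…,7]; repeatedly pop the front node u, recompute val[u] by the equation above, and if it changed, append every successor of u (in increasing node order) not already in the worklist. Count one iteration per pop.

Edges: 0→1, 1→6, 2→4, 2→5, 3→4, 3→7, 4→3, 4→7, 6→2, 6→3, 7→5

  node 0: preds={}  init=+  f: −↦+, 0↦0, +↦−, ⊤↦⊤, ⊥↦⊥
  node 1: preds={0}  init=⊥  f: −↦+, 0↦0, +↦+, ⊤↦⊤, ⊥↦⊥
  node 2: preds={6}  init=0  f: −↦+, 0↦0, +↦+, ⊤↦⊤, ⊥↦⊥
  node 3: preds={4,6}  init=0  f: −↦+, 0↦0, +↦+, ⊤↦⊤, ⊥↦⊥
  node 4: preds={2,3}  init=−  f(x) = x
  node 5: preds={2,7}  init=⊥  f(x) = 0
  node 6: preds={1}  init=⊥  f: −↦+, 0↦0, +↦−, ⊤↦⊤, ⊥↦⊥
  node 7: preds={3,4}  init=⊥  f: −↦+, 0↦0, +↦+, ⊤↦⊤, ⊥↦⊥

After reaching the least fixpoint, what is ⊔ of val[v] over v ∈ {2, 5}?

⊤

Worklist (12 pops):
  #1 pop 0: in=⊥ → + (no change)
  #2 pop 1: in=+ → + (was ⊥); enqueue []
  #3 pop 2: in=⊥ → 0 (no change)
  #4 pop 3: in=− → ⊤ (was 0); enqueue []
  #5 pop 4: in=⊤ → ⊤ (was −); enqueue [3]
  #6 pop 5: in=0 → 0 (was ⊥); enqueue []
  #7 pop 6: in=+ → − (was ⊥); enqueue [2]
  #8 pop 7: in=⊤ → ⊤ (was ⊥); enqueue [5]
  #9 pop 3: in=⊤ → ⊤ (no change)
  #10 pop 2: in=− → ⊤ (was 0); enqueue [4]
  #11 pop 5: in=⊤ → 0 (no change)
  #12 pop 4: in=⊤ → ⊤ (no change)

Fixpoint:
  val[0] = +
  val[1] = +
  val[2] = ⊤
  val[3] = ⊤
  val[4] = ⊤
  val[5] = 0
  val[6] = −
  val[7] = ⊤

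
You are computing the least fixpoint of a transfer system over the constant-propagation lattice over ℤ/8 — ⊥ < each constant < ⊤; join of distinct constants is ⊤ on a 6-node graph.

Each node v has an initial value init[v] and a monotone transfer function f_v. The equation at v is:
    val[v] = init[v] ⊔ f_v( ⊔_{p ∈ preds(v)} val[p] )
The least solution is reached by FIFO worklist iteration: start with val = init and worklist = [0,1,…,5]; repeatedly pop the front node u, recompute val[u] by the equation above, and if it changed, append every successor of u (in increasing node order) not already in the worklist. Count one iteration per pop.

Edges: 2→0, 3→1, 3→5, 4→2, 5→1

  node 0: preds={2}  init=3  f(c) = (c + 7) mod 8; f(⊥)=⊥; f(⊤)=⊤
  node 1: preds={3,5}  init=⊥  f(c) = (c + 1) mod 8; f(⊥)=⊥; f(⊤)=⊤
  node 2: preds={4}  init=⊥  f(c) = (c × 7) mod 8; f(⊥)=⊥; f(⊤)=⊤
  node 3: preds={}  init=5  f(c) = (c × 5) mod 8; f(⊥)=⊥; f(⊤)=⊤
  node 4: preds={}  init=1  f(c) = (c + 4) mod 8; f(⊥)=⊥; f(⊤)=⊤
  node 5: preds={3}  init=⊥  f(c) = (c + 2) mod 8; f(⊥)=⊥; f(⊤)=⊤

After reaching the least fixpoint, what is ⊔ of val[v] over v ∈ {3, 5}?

⊤

Worklist (8 pops):
  #1 pop 0: in=⊥ → 3 (no change)
  #2 pop 1: in=5 → 6 (was ⊥); enqueue []
  #3 pop 2: in=1 → 7 (was ⊥); enqueue [0]
  #4 pop 3: in=⊥ → 5 (no change)
  #5 pop 4: in=⊥ → 1 (no change)
  #6 pop 5: in=5 → 7 (was ⊥); enqueue [1]
  #7 pop 0: in=7 → ⊤ (was 3); enqueue []
  #8 pop 1: in=⊤ → ⊤ (was 6); enqueue []

Fixpoint:
  val[0] = ⊤
  val[1] = ⊤
  val[2] = 7
  val[3] = 5
  val[4] = 1
  val[5] = 7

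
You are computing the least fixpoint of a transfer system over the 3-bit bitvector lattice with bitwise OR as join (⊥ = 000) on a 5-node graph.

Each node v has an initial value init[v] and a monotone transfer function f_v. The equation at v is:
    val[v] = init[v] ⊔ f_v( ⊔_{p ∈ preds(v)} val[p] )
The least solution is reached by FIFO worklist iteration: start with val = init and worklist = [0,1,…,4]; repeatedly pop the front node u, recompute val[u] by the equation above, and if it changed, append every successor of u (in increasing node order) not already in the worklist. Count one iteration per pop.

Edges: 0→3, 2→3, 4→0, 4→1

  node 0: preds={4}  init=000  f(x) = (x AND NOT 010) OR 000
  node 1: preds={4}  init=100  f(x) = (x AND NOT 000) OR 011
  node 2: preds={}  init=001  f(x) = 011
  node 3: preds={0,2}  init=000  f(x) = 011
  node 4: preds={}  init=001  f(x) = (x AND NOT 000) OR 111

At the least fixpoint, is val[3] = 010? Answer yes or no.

Trace (8 dequeues):
  [1] u=0 | in 001 | out 001 | prev 000 | push {}
  [2] u=1 | in 001 | out 111 | prev 100 | push {}
  [3] u=2 | in 000 | out 011 | prev 001 | push {}
  [4] u=3 | in 011 | out 011 | prev 000 | push {}
  [5] u=4 | in 000 | out 111 | prev 001 | push {0,1}
  [6] u=0 | in 111 | out 101 | prev 001 | push {3}
  [7] u=1 | in 111 | out 111 | ==
  [8] u=3 | in 111 | out 011 | ==

Converged values:
  [0] 101
  [1] 111
  [2] 011
  [3] 011
  [4] 111

no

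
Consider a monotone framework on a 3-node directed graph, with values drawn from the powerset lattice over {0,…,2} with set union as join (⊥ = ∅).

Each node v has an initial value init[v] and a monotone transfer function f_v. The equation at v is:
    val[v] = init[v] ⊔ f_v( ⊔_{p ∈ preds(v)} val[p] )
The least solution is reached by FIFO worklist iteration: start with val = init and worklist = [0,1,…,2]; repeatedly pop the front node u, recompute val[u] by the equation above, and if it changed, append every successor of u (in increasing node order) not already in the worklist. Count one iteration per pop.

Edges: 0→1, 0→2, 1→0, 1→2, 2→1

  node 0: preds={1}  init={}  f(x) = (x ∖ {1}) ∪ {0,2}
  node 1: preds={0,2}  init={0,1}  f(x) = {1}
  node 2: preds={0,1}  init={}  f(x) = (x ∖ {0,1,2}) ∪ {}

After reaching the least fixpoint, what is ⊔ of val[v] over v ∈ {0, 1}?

Iteration log — 3 steps:
  step 1. node 0  ⊔preds={0,1}  new={0,2}  old={}  +wl: 
  step 2. node 1  ⊔preds={0,2}  new={0,1}  stable
  step 3. node 2  ⊔preds={0,1,2}  new={}  stable

Least fixpoint reached:
  node 0: {0,2}
  node 1: {0,1}
  node 2: {}

{0,1,2}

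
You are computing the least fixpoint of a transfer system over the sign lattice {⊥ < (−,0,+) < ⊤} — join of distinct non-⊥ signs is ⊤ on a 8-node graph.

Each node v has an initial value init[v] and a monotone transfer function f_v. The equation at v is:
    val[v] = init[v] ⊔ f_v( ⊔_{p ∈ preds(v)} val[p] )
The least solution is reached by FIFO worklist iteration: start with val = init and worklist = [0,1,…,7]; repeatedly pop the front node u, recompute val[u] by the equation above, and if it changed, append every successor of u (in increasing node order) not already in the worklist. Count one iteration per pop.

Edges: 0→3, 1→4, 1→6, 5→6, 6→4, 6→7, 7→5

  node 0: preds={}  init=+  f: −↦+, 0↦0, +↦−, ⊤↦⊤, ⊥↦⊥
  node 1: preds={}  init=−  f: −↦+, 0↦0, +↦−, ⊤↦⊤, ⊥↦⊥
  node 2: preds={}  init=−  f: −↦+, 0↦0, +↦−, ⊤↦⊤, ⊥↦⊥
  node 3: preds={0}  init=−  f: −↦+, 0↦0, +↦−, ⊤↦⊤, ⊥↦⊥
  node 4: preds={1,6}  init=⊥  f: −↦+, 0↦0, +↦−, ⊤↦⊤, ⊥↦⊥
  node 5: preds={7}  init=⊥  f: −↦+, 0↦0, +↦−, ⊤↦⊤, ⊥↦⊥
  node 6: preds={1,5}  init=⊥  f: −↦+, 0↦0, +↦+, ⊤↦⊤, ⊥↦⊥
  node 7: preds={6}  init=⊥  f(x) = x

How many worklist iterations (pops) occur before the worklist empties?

Trace (11 dequeues):
  [1] u=0 | in ⊥ | out + | ==
  [2] u=1 | in ⊥ | out − | ==
  [3] u=2 | in ⊥ | out − | ==
  [4] u=3 | in + | out − | ==
  [5] u=4 | in − | out + | prev ⊥ | push {}
  [6] u=5 | in ⊥ | out ⊥ | ==
  [7] u=6 | in − | out + | prev ⊥ | push {4}
  [8] u=7 | in + | out + | prev ⊥ | push {5}
  [9] u=4 | in ⊤ | out ⊤ | prev + | push {}
  [10] u=5 | in + | out − | prev ⊥ | push {6}
  [11] u=6 | in − | out + | ==

Converged values:
  [0] +
  [1] −
  [2] −
  [3] −
  [4] ⊤
  [5] −
  [6] +
  [7] +

11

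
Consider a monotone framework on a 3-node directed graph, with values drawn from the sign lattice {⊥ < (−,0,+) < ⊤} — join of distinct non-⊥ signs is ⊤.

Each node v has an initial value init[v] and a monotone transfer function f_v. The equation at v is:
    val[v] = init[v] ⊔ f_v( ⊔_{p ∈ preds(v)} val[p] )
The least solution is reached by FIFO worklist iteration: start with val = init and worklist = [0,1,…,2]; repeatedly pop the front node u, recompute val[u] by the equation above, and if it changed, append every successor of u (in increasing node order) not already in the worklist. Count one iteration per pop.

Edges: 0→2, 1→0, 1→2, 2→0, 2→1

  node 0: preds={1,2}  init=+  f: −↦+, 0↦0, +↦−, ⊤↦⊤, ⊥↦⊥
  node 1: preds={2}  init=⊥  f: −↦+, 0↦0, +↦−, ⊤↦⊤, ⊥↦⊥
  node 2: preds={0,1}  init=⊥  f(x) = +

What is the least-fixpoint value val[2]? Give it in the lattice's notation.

Iteration log — 7 steps:
  step 1. node 0  ⊔preds=⊥  new=+  stable
  step 2. node 1  ⊔preds=⊥  new=⊥  stable
  step 3. node 2  ⊔preds=+  new=+  old=⊥  +wl: 0,1
  step 4. node 0  ⊔preds=+  new=⊤  old=+  +wl: 2
  step 5. node 1  ⊔preds=+  new=−  old=⊥  +wl: 0
  step 6. node 2  ⊔preds=⊤  new=+  stable
  step 7. node 0  ⊔preds=⊤  new=⊤  stable

Least fixpoint reached:
  node 0: ⊤
  node 1: −
  node 2: +

+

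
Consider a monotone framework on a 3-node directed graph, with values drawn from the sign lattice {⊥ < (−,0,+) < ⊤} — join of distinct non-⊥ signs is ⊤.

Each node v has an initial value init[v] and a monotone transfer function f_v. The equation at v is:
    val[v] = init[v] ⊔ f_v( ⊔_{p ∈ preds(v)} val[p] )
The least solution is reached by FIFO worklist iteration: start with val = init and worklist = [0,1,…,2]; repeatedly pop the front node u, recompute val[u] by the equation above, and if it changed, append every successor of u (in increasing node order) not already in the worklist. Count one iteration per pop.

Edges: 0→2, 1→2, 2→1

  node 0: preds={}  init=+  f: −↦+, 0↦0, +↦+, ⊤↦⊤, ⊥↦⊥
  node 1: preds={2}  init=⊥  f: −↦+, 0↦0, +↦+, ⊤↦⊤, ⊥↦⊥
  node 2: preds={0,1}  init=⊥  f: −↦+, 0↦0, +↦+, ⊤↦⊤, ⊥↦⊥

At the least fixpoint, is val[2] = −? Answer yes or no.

no

Trace (5 dequeues):
  [1] u=0 | in ⊥ | out + | ==
  [2] u=1 | in ⊥ | out ⊥ | ==
  [3] u=2 | in + | out + | prev ⊥ | push {1}
  [4] u=1 | in + | out + | prev ⊥ | push {2}
  [5] u=2 | in + | out + | ==

Converged values:
  [0] +
  [1] +
  [2] +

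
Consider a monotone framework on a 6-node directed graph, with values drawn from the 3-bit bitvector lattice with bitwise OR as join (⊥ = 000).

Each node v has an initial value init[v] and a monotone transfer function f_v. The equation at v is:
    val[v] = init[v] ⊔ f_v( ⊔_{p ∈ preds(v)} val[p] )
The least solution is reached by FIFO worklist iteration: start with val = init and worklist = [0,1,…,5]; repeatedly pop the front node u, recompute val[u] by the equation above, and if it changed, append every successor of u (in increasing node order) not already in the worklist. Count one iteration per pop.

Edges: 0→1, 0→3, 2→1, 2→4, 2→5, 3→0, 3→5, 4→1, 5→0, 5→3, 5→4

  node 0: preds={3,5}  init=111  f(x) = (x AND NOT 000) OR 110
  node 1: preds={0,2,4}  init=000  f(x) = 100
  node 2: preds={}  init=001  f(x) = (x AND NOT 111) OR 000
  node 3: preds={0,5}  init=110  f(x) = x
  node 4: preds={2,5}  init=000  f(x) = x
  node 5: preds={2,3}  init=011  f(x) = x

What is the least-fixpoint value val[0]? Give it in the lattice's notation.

Iteration log — 11 steps:
  step 1. node 0  ⊔preds=111  new=111  stable
  step 2. node 1  ⊔preds=111  new=100  old=000  +wl: 
  step 3. node 2  ⊔preds=000  new=001  stable
  step 4. node 3  ⊔preds=111  new=111  old=110  +wl: 0
  step 5. node 4  ⊔preds=011  new=011  old=000  +wl: 1
  step 6. node 5  ⊔preds=111  new=111  old=011  +wl: 3,4
  step 7. node 0  ⊔preds=111  new=111  stable
  step 8. node 1  ⊔preds=111  new=100  stable
  step 9. node 3  ⊔preds=111  new=111  stable
  step 10. node 4  ⊔preds=111  new=111  old=011  +wl: 1
  step 11. node 1  ⊔preds=111  new=100  stable

Least fixpoint reached:
  node 0: 111
  node 1: 100
  node 2: 001
  node 3: 111
  node 4: 111
  node 5: 111

111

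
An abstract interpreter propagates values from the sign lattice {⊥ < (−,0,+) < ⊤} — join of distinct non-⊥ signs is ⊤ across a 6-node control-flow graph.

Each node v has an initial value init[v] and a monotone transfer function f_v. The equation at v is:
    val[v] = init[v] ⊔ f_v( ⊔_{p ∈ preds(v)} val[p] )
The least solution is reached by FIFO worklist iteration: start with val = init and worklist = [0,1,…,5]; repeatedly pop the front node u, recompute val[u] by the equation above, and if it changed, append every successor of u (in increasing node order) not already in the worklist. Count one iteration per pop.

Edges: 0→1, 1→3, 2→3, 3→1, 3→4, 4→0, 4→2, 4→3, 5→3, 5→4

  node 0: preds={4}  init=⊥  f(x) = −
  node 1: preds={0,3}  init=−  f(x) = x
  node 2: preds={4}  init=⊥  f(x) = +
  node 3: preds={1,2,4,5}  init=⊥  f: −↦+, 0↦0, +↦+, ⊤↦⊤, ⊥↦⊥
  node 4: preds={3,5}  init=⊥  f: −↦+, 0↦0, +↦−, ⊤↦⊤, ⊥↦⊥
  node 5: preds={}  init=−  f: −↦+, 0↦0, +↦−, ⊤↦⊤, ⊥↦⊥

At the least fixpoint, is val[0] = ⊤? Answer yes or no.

Trace (10 dequeues):
  [1] u=0 | in ⊥ | out − | prev ⊥ | push {}
  [2] u=1 | in − | out − | ==
  [3] u=2 | in ⊥ | out + | prev ⊥ | push {}
  [4] u=3 | in ⊤ | out ⊤ | prev ⊥ | push {1}
  [5] u=4 | in ⊤ | out ⊤ | prev ⊥ | push {0,2,3}
  [6] u=5 | in ⊥ | out − | ==
  [7] u=1 | in ⊤ | out ⊤ | prev − | push {}
  [8] u=0 | in ⊤ | out − | ==
  [9] u=2 | in ⊤ | out + | ==
  [10] u=3 | in ⊤ | out ⊤ | ==

Converged values:
  [0] −
  [1] ⊤
  [2] +
  [3] ⊤
  [4] ⊤
  [5] −

no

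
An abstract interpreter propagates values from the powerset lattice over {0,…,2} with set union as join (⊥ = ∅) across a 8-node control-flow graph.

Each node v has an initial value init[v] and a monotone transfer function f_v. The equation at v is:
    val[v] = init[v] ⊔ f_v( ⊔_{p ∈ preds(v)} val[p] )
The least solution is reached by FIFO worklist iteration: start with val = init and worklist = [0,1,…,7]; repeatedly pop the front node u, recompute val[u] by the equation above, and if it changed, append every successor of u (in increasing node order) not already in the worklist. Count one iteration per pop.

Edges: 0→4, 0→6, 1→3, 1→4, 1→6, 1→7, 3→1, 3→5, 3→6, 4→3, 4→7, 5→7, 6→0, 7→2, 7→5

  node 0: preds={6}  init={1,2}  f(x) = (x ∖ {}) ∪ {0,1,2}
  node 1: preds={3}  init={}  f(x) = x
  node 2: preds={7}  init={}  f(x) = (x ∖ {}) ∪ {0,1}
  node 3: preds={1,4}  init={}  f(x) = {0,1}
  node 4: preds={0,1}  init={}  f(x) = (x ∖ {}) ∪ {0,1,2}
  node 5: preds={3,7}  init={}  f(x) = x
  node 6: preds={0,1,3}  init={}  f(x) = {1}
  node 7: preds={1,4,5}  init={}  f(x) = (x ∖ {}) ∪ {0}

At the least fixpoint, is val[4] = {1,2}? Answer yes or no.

no

Worklist (16 pops):
  #1 pop 0: in={} → {0,1,2} (was {1,2}); enqueue []
  #2 pop 1: in={} → {} (no change)
  #3 pop 2: in={} → {0,1} (was {}); enqueue []
  #4 pop 3: in={} → {0,1} (was {}); enqueue [1]
  #5 pop 4: in={0,1,2} → {0,1,2} (was {}); enqueue [3]
  #6 pop 5: in={0,1} → {0,1} (was {}); enqueue []
  #7 pop 6: in={0,1,2} → {1} (was {}); enqueue [0]
  #8 pop 7: in={0,1,2} → {0,1,2} (was {}); enqueue [2,5]
  #9 pop 1: in={0,1} → {0,1} (was {}); enqueue [4,6,7]
  #10 pop 3: in={0,1,2} → {0,1} (no change)
  #11 pop 0: in={1} → {0,1,2} (no change)
  #12 pop 2: in={0,1,2} → {0,1,2} (was {0,1}); enqueue []
  #13 pop 5: in={0,1,2} → {0,1,2} (was {0,1}); enqueue []
  #14 pop 4: in={0,1,2} → {0,1,2} (no change)
  #15 pop 6: in={0,1,2} → {1} (no change)
  #16 pop 7: in={0,1,2} → {0,1,2} (no change)

Fixpoint:
  val[0] = {0,1,2}
  val[1] = {0,1}
  val[2] = {0,1,2}
  val[3] = {0,1}
  val[4] = {0,1,2}
  val[5] = {0,1,2}
  val[6] = {1}
  val[7] = {0,1,2}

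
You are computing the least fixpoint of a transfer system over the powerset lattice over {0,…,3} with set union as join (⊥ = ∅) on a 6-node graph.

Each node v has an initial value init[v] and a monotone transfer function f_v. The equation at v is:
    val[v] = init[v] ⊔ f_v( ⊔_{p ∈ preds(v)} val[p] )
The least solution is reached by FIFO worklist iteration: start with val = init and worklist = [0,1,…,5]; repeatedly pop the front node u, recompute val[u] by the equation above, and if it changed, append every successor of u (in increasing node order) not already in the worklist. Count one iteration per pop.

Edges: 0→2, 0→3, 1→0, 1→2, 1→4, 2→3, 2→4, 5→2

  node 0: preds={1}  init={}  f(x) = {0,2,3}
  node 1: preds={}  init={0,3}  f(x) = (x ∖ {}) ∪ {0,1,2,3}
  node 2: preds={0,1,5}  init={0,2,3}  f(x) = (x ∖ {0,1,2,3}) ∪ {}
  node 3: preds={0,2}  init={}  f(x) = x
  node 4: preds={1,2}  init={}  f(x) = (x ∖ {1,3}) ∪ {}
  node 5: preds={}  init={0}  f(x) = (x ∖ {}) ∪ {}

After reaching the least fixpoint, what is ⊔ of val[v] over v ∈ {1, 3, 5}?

{0,1,2,3}

Trace (7 dequeues):
  [1] u=0 | in {0,3} | out {0,2,3} | prev {} | push {}
  [2] u=1 | in {} | out {0,1,2,3} | prev {0,3} | push {0}
  [3] u=2 | in {0,1,2,3} | out {0,2,3} | ==
  [4] u=3 | in {0,2,3} | out {0,2,3} | prev {} | push {}
  [5] u=4 | in {0,1,2,3} | out {0,2} | prev {} | push {}
  [6] u=5 | in {} | out {0} | ==
  [7] u=0 | in {0,1,2,3} | out {0,2,3} | ==

Converged values:
  [0] {0,2,3}
  [1] {0,1,2,3}
  [2] {0,2,3}
  [3] {0,2,3}
  [4] {0,2}
  [5] {0}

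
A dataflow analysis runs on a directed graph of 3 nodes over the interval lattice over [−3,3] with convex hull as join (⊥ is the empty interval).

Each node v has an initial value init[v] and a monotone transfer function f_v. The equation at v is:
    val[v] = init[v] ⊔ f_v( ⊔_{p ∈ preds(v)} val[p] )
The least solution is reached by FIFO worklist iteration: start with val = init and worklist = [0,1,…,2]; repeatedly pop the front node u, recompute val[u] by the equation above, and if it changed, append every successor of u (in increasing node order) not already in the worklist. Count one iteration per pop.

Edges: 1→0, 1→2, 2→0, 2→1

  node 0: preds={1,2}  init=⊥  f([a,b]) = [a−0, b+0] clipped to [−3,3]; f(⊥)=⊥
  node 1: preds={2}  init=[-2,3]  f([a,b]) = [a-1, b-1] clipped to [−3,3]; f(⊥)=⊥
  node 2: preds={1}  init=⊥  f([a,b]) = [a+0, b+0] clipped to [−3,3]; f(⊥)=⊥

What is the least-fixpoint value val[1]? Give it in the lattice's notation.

Iteration log — 9 steps:
  step 1. node 0  ⊔preds=[-2,3]  new=[-2,3]  old=⊥  +wl: 
  step 2. node 1  ⊔preds=⊥  new=[-2,3]  stable
  step 3. node 2  ⊔preds=[-2,3]  new=[-2,3]  old=⊥  +wl: 0,1
  step 4. node 0  ⊔preds=[-2,3]  new=[-2,3]  stable
  step 5. node 1  ⊔preds=[-2,3]  new=[-3,3]  old=[-2,3]  +wl: 0,2
  step 6. node 0  ⊔preds=[-3,3]  new=[-3,3]  old=[-2,3]  +wl: 
  step 7. node 2  ⊔preds=[-3,3]  new=[-3,3]  old=[-2,3]  +wl: 0,1
  step 8. node 0  ⊔preds=[-3,3]  new=[-3,3]  stable
  step 9. node 1  ⊔preds=[-3,3]  new=[-3,3]  stable

Least fixpoint reached:
  node 0: [-3,3]
  node 1: [-3,3]
  node 2: [-3,3]

[-3,3]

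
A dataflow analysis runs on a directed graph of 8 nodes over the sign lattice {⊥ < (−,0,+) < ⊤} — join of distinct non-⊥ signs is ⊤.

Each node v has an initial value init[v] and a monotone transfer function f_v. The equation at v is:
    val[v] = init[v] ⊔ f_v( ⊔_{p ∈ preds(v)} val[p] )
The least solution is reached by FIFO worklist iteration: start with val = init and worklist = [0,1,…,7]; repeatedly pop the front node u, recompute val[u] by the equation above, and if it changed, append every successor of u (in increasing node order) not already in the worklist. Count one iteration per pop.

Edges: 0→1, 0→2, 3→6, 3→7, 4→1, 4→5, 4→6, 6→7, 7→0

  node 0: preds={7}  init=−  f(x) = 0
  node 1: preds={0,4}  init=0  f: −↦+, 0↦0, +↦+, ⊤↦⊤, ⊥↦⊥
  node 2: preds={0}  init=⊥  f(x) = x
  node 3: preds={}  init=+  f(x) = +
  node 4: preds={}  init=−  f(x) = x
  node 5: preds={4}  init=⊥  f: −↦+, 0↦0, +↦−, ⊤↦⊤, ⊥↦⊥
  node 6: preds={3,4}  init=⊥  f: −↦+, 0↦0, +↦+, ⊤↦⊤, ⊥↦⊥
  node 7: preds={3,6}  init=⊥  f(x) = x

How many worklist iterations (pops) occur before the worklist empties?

Trace (9 dequeues):
  [1] u=0 | in ⊥ | out ⊤ | prev − | push {}
  [2] u=1 | in ⊤ | out ⊤ | prev 0 | push {}
  [3] u=2 | in ⊤ | out ⊤ | prev ⊥ | push {}
  [4] u=3 | in ⊥ | out + | ==
  [5] u=4 | in ⊥ | out − | ==
  [6] u=5 | in − | out + | prev ⊥ | push {}
  [7] u=6 | in ⊤ | out ⊤ | prev ⊥ | push {}
  [8] u=7 | in ⊤ | out ⊤ | prev ⊥ | push {0}
  [9] u=0 | in ⊤ | out ⊤ | ==

Converged values:
  [0] ⊤
  [1] ⊤
  [2] ⊤
  [3] +
  [4] −
  [5] +
  [6] ⊤
  [7] ⊤

9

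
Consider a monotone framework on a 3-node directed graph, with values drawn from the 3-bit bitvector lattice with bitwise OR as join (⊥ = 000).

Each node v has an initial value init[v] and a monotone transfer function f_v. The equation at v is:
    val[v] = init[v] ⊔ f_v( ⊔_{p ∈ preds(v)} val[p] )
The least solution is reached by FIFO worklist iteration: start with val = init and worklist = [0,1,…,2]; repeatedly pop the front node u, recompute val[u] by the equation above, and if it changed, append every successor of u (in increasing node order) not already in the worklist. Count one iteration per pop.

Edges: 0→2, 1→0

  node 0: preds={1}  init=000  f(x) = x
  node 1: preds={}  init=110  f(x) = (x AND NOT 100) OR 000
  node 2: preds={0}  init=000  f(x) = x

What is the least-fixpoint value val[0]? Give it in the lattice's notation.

Trace (3 dequeues):
  [1] u=0 | in 110 | out 110 | prev 000 | push {}
  [2] u=1 | in 000 | out 110 | ==
  [3] u=2 | in 110 | out 110 | prev 000 | push {}

Converged values:
  [0] 110
  [1] 110
  [2] 110

110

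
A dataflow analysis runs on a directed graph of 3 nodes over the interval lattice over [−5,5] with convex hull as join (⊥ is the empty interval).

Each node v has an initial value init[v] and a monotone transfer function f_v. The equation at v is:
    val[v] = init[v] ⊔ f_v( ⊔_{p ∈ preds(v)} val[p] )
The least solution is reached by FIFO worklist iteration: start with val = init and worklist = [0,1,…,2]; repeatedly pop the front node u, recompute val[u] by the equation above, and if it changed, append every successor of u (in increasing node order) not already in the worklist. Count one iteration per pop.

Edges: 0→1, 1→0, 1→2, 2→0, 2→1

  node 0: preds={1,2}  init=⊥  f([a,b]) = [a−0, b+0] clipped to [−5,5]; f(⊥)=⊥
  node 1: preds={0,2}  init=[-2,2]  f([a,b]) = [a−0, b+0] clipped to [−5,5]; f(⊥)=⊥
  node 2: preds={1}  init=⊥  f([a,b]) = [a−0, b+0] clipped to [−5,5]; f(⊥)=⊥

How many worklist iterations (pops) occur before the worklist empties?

5

Worklist (5 pops):
  #1 pop 0: in=[-2,2] → [-2,2] (was ⊥); enqueue []
  #2 pop 1: in=[-2,2] → [-2,2] (no change)
  #3 pop 2: in=[-2,2] → [-2,2] (was ⊥); enqueue [0,1]
  #4 pop 0: in=[-2,2] → [-2,2] (no change)
  #5 pop 1: in=[-2,2] → [-2,2] (no change)

Fixpoint:
  val[0] = [-2,2]
  val[1] = [-2,2]
  val[2] = [-2,2]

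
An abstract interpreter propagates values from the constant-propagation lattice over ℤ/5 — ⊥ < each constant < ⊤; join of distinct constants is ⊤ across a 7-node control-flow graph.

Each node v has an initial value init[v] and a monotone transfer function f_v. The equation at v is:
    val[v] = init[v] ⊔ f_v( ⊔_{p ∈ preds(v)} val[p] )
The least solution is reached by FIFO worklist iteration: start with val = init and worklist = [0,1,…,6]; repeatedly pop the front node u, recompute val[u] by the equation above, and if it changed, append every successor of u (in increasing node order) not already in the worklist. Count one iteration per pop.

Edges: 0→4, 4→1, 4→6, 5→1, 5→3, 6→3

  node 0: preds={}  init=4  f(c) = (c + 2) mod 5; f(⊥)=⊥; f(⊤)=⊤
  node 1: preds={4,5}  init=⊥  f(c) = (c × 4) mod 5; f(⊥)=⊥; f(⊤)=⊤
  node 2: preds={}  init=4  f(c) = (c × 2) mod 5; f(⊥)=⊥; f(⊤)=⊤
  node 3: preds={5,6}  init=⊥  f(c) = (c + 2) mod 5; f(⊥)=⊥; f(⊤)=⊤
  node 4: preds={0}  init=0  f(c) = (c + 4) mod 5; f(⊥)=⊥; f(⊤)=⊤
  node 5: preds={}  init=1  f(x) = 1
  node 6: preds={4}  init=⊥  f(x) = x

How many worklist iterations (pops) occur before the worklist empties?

9

Trace (9 dequeues):
  [1] u=0 | in ⊥ | out 4 | ==
  [2] u=1 | in ⊤ | out ⊤ | prev ⊥ | push {}
  [3] u=2 | in ⊥ | out 4 | ==
  [4] u=3 | in 1 | out 3 | prev ⊥ | push {}
  [5] u=4 | in 4 | out ⊤ | prev 0 | push {1}
  [6] u=5 | in ⊥ | out 1 | ==
  [7] u=6 | in ⊤ | out ⊤ | prev ⊥ | push {3}
  [8] u=1 | in ⊤ | out ⊤ | ==
  [9] u=3 | in ⊤ | out ⊤ | prev 3 | push {}

Converged values:
  [0] 4
  [1] ⊤
  [2] 4
  [3] ⊤
  [4] ⊤
  [5] 1
  [6] ⊤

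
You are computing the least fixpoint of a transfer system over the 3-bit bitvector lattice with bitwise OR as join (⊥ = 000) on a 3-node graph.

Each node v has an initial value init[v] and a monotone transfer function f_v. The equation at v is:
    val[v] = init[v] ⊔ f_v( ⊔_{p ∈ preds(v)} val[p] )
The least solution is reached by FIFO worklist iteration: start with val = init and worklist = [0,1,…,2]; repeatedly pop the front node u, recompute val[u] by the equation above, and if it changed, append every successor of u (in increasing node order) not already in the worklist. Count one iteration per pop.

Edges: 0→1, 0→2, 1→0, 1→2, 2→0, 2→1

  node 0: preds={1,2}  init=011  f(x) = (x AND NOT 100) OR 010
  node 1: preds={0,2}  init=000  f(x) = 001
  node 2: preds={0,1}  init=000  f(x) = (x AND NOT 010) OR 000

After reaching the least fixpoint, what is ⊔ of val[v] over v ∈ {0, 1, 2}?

Iteration log — 5 steps:
  step 1. node 0  ⊔preds=000  new=011  stable
  step 2. node 1  ⊔preds=011  new=001  old=000  +wl: 0
  step 3. node 2  ⊔preds=011  new=001  old=000  +wl: 1
  step 4. node 0  ⊔preds=001  new=011  stable
  step 5. node 1  ⊔preds=011  new=001  stable

Least fixpoint reached:
  node 0: 011
  node 1: 001
  node 2: 001

011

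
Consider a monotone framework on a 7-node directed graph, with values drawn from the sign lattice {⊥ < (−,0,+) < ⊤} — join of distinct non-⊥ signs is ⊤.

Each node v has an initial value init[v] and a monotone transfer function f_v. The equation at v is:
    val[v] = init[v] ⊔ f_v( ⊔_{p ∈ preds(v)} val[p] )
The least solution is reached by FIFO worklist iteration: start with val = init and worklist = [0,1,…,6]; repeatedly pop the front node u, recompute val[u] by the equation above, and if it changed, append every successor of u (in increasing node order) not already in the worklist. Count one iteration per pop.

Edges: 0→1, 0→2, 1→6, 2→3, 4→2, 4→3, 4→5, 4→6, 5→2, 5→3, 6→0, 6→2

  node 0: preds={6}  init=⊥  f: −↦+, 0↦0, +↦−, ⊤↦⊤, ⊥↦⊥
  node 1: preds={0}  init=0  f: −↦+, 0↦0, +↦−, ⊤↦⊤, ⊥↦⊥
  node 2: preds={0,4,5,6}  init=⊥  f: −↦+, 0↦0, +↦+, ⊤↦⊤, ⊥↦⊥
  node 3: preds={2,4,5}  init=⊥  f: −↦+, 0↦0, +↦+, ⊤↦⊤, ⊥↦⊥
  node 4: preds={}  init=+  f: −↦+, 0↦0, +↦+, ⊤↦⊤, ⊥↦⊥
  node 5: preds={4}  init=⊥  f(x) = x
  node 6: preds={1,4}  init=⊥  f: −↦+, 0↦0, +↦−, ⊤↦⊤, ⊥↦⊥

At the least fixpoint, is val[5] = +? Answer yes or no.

Trace (13 dequeues):
  [1] u=0 | in ⊥ | out ⊥ | ==
  [2] u=1 | in ⊥ | out 0 | ==
  [3] u=2 | in + | out + | prev ⊥ | push {}
  [4] u=3 | in + | out + | prev ⊥ | push {}
  [5] u=4 | in ⊥ | out + | ==
  [6] u=5 | in + | out + | prev ⊥ | push {2,3}
  [7] u=6 | in ⊤ | out ⊤ | prev ⊥ | push {0}
  [8] u=2 | in ⊤ | out ⊤ | prev + | push {}
  [9] u=3 | in ⊤ | out ⊤ | prev + | push {}
  [10] u=0 | in ⊤ | out ⊤ | prev ⊥ | push {1,2}
  [11] u=1 | in ⊤ | out ⊤ | prev 0 | push {6}
  [12] u=2 | in ⊤ | out ⊤ | ==
  [13] u=6 | in ⊤ | out ⊤ | ==

Converged values:
  [0] ⊤
  [1] ⊤
  [2] ⊤
  [3] ⊤
  [4] +
  [5] +
  [6] ⊤

yes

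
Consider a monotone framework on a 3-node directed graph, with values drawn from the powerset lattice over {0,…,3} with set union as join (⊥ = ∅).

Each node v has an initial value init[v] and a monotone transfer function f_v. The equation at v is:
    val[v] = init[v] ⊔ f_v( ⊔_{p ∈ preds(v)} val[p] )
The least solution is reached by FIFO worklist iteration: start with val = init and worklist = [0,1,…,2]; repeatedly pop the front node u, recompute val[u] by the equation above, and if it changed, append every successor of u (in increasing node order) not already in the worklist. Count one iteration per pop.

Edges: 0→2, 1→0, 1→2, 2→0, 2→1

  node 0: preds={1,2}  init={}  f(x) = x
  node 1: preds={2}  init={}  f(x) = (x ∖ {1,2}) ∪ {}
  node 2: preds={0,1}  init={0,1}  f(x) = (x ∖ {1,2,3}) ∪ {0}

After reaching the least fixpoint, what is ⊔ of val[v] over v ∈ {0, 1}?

Iteration log — 4 steps:
  step 1. node 0  ⊔preds={0,1}  new={0,1}  old={}  +wl: 
  step 2. node 1  ⊔preds={0,1}  new={0}  old={}  +wl: 0
  step 3. node 2  ⊔preds={0,1}  new={0,1}  stable
  step 4. node 0  ⊔preds={0,1}  new={0,1}  stable

Least fixpoint reached:
  node 0: {0,1}
  node 1: {0}
  node 2: {0,1}

{0,1}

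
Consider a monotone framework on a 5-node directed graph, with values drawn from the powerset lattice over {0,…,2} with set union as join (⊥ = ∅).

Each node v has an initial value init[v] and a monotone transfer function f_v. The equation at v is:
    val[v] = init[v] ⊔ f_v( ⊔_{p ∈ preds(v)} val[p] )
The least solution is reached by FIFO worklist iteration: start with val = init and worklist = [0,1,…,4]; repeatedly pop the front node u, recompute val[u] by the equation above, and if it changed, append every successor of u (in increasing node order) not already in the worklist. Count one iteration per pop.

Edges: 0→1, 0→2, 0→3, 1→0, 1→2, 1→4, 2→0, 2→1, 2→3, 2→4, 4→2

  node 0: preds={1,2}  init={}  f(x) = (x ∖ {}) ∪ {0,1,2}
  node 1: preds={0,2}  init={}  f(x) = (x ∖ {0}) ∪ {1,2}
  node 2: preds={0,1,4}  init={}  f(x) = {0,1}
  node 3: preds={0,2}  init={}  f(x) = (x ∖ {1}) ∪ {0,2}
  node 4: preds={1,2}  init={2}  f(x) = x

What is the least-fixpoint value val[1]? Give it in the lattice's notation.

{1,2}

Trace (8 dequeues):
  [1] u=0 | in {} | out {0,1,2} | prev {} | push {}
  [2] u=1 | in {0,1,2} | out {1,2} | prev {} | push {0}
  [3] u=2 | in {0,1,2} | out {0,1} | prev {} | push {1}
  [4] u=3 | in {0,1,2} | out {0,2} | prev {} | push {}
  [5] u=4 | in {0,1,2} | out {0,1,2} | prev {2} | push {2}
  [6] u=0 | in {0,1,2} | out {0,1,2} | ==
  [7] u=1 | in {0,1,2} | out {1,2} | ==
  [8] u=2 | in {0,1,2} | out {0,1} | ==

Converged values:
  [0] {0,1,2}
  [1] {1,2}
  [2] {0,1}
  [3] {0,2}
  [4] {0,1,2}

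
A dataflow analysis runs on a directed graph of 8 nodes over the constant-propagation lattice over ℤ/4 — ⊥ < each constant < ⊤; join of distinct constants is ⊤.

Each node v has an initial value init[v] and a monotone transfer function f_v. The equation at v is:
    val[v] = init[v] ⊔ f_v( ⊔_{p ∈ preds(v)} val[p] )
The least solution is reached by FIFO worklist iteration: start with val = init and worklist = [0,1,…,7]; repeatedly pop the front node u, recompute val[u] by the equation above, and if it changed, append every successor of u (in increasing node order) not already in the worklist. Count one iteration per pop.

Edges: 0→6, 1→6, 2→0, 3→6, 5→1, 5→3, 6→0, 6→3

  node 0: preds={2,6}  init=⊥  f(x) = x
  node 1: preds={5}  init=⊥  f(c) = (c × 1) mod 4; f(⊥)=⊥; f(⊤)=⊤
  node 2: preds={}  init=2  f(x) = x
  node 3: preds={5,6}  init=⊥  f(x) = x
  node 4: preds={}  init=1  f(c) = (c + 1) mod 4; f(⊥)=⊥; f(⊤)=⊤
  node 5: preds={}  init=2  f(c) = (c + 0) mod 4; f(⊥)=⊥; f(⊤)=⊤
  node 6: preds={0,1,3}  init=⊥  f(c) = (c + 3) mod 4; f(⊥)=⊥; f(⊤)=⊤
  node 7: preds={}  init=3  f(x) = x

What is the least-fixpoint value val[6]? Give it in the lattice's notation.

Iteration log — 13 steps:
  step 1. node 0  ⊔preds=2  new=2  old=⊥  +wl: 
  step 2. node 1  ⊔preds=2  new=2  old=⊥  +wl: 
  step 3. node 2  ⊔preds=⊥  new=2  stable
  step 4. node 3  ⊔preds=2  new=2  old=⊥  +wl: 
  step 5. node 4  ⊔preds=⊥  new=1  stable
  step 6. node 5  ⊔preds=⊥  new=2  stable
  step 7. node 6  ⊔preds=2  new=1  old=⊥  +wl: 0,3
  step 8. node 7  ⊔preds=⊥  new=3  stable
  step 9. node 0  ⊔preds=⊤  new=⊤  old=2  +wl: 6
  step 10. node 3  ⊔preds=⊤  new=⊤  old=2  +wl: 
  step 11. node 6  ⊔preds=⊤  new=⊤  old=1  +wl: 0,3
  step 12. node 0  ⊔preds=⊤  new=⊤  stable
  step 13. node 3  ⊔preds=⊤  new=⊤  stable

Least fixpoint reached:
  node 0: ⊤
  node 1: 2
  node 2: 2
  node 3: ⊤
  node 4: 1
  node 5: 2
  node 6: ⊤
  node 7: 3

⊤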